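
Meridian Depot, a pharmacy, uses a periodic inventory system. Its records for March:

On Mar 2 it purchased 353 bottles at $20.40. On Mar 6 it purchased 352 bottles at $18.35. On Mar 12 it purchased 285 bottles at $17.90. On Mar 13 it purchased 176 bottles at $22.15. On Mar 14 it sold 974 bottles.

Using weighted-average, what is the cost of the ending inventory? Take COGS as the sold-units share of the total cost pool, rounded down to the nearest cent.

Ending inventory = $3,731.38

Mar 14, sell 974: 974/1166 × $22,660.30 → $18,928.92
Ending inventory (cost pool remaining) = $3,731.38
Check: goods available $22,660.30 = COGS $18,928.92 + ending $3,731.38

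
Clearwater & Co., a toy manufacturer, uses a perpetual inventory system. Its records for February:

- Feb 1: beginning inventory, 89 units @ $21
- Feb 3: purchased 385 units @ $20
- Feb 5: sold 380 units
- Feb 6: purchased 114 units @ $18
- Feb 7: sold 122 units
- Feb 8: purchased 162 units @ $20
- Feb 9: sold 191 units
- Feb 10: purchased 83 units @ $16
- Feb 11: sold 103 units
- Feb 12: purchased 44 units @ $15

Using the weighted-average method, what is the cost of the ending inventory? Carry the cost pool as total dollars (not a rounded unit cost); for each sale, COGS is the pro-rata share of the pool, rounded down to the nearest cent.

After Feb 1: 89 on hand, pool $1,869.00 (≈ $21.0000 each)
After Feb 3: 474 on hand, pool $9,569.00 (≈ $20.1878 each)
Feb 5, sell 380: 380/474 × $9,569.00 → $7,671.35
After Feb 6: 208 on hand, pool $3,949.65 (≈ $18.9887 each)
Feb 7, sell 122: 122/208 × $3,949.65 → $2,316.62
After Feb 8: 248 on hand, pool $4,873.03 (≈ $19.6493 each)
Feb 9, sell 191: 191/248 × $4,873.03 → $3,753.01
After Feb 10: 140 on hand, pool $2,448.02 (≈ $17.4859 each)
Feb 11, sell 103: 103/140 × $2,448.02 → $1,801.04
After Feb 12: 81 on hand, pool $1,306.98 (≈ $16.1356 each)
Total COGS = $7,671.35 + $2,316.62 + $3,753.01 + $1,801.04 = $15,542.02
Ending inventory (cost pool remaining) = $1,306.98

Ending inventory = $1,306.98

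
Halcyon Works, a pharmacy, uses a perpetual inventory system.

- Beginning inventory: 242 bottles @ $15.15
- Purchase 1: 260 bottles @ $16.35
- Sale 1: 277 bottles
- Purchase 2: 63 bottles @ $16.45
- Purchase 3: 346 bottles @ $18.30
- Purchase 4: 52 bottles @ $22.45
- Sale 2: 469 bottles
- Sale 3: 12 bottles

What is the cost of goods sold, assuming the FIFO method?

COGS = $12,485.55

Sale 1 (277) [FIFO — oldest first]: 242 @ $15.15 + 35 @ $16.35 = $4,238.55
Sale 2 (469) [FIFO — oldest first]: 225 @ $16.35 + 63 @ $16.45 + 181 @ $18.30 = $8,027.40
Sale 3 (12) [FIFO — oldest first]: 12 @ $18.30 = $219.60
Total COGS = $4,238.55 + $8,027.40 + $219.60 = $12,485.55
Ending inventory: 153 @ $18.30 + 52 @ $22.45 = $3,967.30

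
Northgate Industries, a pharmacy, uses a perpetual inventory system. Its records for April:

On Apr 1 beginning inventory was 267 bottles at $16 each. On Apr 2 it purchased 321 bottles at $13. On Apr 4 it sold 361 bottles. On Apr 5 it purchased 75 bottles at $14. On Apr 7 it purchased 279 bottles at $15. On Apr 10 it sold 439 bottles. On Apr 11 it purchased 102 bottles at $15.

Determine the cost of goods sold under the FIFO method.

Apr 4, 361 sold [FIFO — oldest first]: 267 @ $16 + 94 @ $13 = $5,494
Apr 10, 439 sold [FIFO — oldest first]: 227 @ $13 + 75 @ $14 + 137 @ $15 = $6,056
Total COGS = $5,494 + $6,056 = $11,550
Ending inventory: 142 @ $15 + 102 @ $15 = $3,660

COGS = $11,550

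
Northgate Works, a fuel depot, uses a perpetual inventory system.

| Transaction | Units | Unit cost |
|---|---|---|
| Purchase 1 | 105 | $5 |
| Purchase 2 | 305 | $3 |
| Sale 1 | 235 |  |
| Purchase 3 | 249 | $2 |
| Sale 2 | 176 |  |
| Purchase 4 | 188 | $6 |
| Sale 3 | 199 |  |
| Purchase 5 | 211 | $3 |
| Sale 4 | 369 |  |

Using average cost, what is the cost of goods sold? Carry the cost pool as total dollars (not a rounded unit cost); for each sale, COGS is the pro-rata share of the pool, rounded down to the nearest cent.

COGS = $3,416.87

After Purchase 1: 105 on hand, pool $525.00 (≈ $5.0000 each)
After Purchase 2: 410 on hand, pool $1,440.00 (≈ $3.5122 each)
Sale 1, sell 235: 235/410 × $1,440.00 → $825.36
After Purchase 3: 424 on hand, pool $1,112.64 (≈ $2.6242 each)
Sale 2, sell 176: 176/424 × $1,112.64 → $461.85
After Purchase 4: 436 on hand, pool $1,778.79 (≈ $4.0798 each)
Sale 3, sell 199: 199/436 × $1,778.79 → $811.87
After Purchase 5: 448 on hand, pool $1,599.92 (≈ $3.5713 each)
Sale 4, sell 369: 369/448 × $1,599.92 → $1,317.79
Total COGS = $825.36 + $461.85 + $811.87 + $1,317.79 = $3,416.87
Ending inventory (cost pool remaining) = $282.13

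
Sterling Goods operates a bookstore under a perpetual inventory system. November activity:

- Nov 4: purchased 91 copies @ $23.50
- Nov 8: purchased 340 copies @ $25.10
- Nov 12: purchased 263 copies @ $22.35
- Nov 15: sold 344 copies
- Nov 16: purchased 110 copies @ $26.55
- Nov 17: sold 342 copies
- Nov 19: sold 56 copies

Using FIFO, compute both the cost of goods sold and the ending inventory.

Nov 15, 344 sold [FIFO — oldest first]: 91 @ $23.50 + 253 @ $25.10 = $8,488.80
Nov 17, 342 sold [FIFO — oldest first]: 87 @ $25.10 + 255 @ $22.35 = $7,882.95
Nov 19, 56 sold [FIFO — oldest first]: 8 @ $22.35 + 48 @ $26.55 = $1,453.20
Total COGS = $8,488.80 + $7,882.95 + $1,453.20 = $17,824.95
Ending inventory: 62 @ $26.55 = $1,646.10

COGS = $17,824.95; ending inventory = $1,646.10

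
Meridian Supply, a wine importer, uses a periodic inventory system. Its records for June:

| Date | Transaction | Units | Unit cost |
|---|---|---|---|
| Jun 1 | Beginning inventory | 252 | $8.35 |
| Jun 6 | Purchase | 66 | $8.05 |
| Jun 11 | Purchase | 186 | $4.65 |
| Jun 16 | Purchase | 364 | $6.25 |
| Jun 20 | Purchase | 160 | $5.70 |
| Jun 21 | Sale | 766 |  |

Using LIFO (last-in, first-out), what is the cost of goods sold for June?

COGS = $4,502.70

Jun 21, 766 sold [LIFO — newest first]: 160 @ $5.70 + 364 @ $6.25 + 186 @ $4.65 + 56 @ $8.05 = $4,502.70
Ending inventory: 252 @ $8.35 + 10 @ $8.05 = $2,184.70
Check: goods available $6,687.40 = COGS $4,502.70 + ending $2,184.70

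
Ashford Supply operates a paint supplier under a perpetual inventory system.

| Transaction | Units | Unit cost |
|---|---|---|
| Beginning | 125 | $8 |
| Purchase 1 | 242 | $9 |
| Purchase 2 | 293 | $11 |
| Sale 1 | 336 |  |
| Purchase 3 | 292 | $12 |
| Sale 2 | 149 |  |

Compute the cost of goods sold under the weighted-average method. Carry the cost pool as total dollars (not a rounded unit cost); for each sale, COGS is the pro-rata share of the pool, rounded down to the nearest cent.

After Beginning: 125 on hand, pool $1,000.00 (≈ $8.0000 each)
After Purchase 1: 367 on hand, pool $3,178.00 (≈ $8.6594 each)
After Purchase 2: 660 on hand, pool $6,401.00 (≈ $9.6985 each)
Sale 1, sell 336: 336/660 × $6,401.00 → $3,258.69
After Purchase 3: 616 on hand, pool $6,646.31 (≈ $10.7895 each)
Sale 2, sell 149: 149/616 × $6,646.31 → $1,607.63
Total COGS = $3,258.69 + $1,607.63 = $4,866.32
Ending inventory (cost pool remaining) = $5,038.68
Check: goods available $9,905.00 = COGS $4,866.32 + ending $5,038.68

COGS = $4,866.32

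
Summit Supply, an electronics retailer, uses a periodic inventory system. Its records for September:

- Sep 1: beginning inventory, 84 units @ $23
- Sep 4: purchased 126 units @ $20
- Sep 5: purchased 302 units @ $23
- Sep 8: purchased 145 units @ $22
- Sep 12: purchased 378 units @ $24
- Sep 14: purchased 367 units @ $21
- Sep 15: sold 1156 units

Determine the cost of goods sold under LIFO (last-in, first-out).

Sep 15, 1156 sold [LIFO — newest first]: 367 @ $21 + 378 @ $24 + 145 @ $22 + 266 @ $23 = $26,087
Ending inventory: 84 @ $23 + 126 @ $20 + 36 @ $23 = $5,280

COGS = $26,087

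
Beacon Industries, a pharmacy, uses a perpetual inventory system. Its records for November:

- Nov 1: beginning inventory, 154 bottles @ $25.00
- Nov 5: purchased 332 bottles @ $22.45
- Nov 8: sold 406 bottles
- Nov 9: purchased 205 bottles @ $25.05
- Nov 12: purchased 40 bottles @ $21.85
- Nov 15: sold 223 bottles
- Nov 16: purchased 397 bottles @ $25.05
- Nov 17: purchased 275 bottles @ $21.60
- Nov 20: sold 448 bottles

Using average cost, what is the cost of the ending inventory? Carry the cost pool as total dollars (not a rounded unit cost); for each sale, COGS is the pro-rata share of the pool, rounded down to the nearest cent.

Ending inventory = $7,730.83

After Nov 1: 154 on hand, pool $3,850.00 (≈ $25.0000 each)
After Nov 5: 486 on hand, pool $11,303.40 (≈ $23.2580 each)
Nov 8, sell 406: 406/486 × $11,303.40 → $9,442.75
After Nov 9: 285 on hand, pool $6,995.90 (≈ $24.5470 each)
After Nov 12: 325 on hand, pool $7,869.90 (≈ $24.2151 each)
Nov 15, sell 223: 223/325 × $7,869.90 → $5,399.96
After Nov 16: 499 on hand, pool $12,414.79 (≈ $24.8793 each)
After Nov 17: 774 on hand, pool $18,354.79 (≈ $23.7142 each)
Nov 20, sell 448: 448/774 × $18,354.79 → $10,623.96
Total COGS = $9,442.75 + $5,399.96 + $10,623.96 = $25,466.67
Ending inventory (cost pool remaining) = $7,730.83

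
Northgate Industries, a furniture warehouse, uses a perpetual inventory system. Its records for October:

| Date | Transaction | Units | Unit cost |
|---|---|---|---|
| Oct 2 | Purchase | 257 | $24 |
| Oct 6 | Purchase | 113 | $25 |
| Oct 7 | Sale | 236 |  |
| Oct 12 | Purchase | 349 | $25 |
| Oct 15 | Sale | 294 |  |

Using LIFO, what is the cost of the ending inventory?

Oct 7, 236 sold [LIFO — newest first]: 113 @ $25 + 123 @ $24 = $5,777
Oct 15, 294 sold [LIFO — newest first]: 294 @ $25 = $7,350
Total COGS = $5,777 + $7,350 = $13,127
Ending inventory: 134 @ $24 + 55 @ $25 = $4,591
Check: goods available $17,718 = COGS $13,127 + ending $4,591

Ending inventory = $4,591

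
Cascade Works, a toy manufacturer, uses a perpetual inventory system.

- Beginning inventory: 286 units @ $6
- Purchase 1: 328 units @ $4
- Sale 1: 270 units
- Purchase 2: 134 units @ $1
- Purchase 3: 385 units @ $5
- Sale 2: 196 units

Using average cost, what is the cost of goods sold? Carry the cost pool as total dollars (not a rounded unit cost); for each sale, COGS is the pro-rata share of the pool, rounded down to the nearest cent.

After Beginning: 286 on hand, pool $1,716.00 (≈ $6.0000 each)
After Purchase 1: 614 on hand, pool $3,028.00 (≈ $4.9316 each)
Sale 1, sell 270: 270/614 × $3,028.00 → $1,331.53
After Purchase 2: 478 on hand, pool $1,830.47 (≈ $3.8294 each)
After Purchase 3: 863 on hand, pool $3,755.47 (≈ $4.3516 each)
Sale 2, sell 196: 196/863 × $3,755.47 → $852.92
Total COGS = $1,331.53 + $852.92 = $2,184.45
Ending inventory (cost pool remaining) = $2,902.55
Check: goods available $5,087.00 = COGS $2,184.45 + ending $2,902.55

COGS = $2,184.45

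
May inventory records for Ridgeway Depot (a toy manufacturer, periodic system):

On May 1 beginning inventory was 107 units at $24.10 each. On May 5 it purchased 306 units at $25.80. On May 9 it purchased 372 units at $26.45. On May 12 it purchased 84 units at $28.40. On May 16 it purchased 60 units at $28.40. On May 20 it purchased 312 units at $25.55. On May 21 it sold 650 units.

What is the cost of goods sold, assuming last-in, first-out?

May 21, 650 sold [LIFO — newest first]: 312 @ $25.55 + 60 @ $28.40 + 84 @ $28.40 + 194 @ $26.45 = $17,192.50
Ending inventory: 107 @ $24.10 + 306 @ $25.80 + 178 @ $26.45 = $15,181.60

COGS = $17,192.50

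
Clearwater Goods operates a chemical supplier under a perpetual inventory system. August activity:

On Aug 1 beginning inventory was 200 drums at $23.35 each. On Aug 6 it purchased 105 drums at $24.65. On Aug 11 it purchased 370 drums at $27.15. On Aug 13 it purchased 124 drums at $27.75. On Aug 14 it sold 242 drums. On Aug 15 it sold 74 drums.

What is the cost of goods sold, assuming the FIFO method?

Aug 14, 242 sold [FIFO — oldest first]: 200 @ $23.35 + 42 @ $24.65 = $5,705.30
Aug 15, 74 sold [FIFO — oldest first]: 63 @ $24.65 + 11 @ $27.15 = $1,851.60
Total COGS = $5,705.30 + $1,851.60 = $7,556.90
Ending inventory: 359 @ $27.15 + 124 @ $27.75 = $13,187.85
Check: goods available $20,744.75 = COGS $7,556.90 + ending $13,187.85

COGS = $7,556.90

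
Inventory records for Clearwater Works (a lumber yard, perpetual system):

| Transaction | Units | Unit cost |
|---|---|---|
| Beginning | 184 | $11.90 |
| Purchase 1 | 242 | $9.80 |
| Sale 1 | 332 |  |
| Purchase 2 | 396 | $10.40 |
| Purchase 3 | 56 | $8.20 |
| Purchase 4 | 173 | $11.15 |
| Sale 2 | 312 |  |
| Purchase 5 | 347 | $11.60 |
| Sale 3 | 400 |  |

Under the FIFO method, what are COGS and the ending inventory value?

COGS = $10,989.70; ending inventory = $4,103.25

Sale 1 (332) [FIFO — oldest first]: 184 @ $11.90 + 148 @ $9.80 = $3,640.00
Sale 2 (312) [FIFO — oldest first]: 94 @ $9.80 + 218 @ $10.40 = $3,188.40
Sale 3 (400) [FIFO — oldest first]: 178 @ $10.40 + 56 @ $8.20 + 166 @ $11.15 = $4,161.30
Total COGS = $3,640.00 + $3,188.40 + $4,161.30 = $10,989.70
Ending inventory: 7 @ $11.15 + 347 @ $11.60 = $4,103.25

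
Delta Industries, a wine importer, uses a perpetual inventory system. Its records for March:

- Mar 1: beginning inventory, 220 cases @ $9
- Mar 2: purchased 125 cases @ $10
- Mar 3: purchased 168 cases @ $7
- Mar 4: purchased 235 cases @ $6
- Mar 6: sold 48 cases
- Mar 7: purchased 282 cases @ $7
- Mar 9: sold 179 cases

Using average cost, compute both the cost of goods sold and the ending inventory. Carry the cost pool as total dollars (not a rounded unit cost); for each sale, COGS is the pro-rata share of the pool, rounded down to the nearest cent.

COGS = $1,725.15; ending inventory = $6,064.85

After Mar 1: 220 on hand, pool $1,980.00 (≈ $9.0000 each)
After Mar 2: 345 on hand, pool $3,230.00 (≈ $9.3623 each)
After Mar 3: 513 on hand, pool $4,406.00 (≈ $8.5887 each)
After Mar 4: 748 on hand, pool $5,816.00 (≈ $7.7754 each)
Mar 6, sell 48: 48/748 × $5,816.00 → $373.21
After Mar 7: 982 on hand, pool $7,416.79 (≈ $7.5527 each)
Mar 9, sell 179: 179/982 × $7,416.79 → $1,351.94
Total COGS = $373.21 + $1,351.94 = $1,725.15
Ending inventory (cost pool remaining) = $6,064.85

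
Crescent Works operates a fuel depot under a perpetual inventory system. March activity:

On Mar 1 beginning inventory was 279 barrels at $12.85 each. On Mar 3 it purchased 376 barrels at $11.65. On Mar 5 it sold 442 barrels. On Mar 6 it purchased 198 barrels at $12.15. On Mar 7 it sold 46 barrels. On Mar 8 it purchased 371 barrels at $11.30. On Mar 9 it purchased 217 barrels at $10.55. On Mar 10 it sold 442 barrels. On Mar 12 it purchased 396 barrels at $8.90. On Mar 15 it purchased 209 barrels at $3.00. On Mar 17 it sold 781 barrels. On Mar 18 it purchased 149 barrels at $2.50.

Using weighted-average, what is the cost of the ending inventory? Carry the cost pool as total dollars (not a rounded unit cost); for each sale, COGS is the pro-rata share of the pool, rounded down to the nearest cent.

After Mar 1: 279 on hand, pool $3,585.15 (≈ $12.8500 each)
After Mar 3: 655 on hand, pool $7,965.55 (≈ $12.1611 each)
Mar 5, sell 442: 442/655 × $7,965.55 → $5,375.22
After Mar 6: 411 on hand, pool $4,996.03 (≈ $12.1558 each)
Mar 7, sell 46: 46/411 × $4,996.03 → $559.16
After Mar 8: 736 on hand, pool $8,629.17 (≈ $11.7244 each)
After Mar 9: 953 on hand, pool $10,918.52 (≈ $11.4570 each)
Mar 10, sell 442: 442/953 × $10,918.52 → $5,063.99
After Mar 12: 907 on hand, pool $9,378.93 (≈ $10.3406 each)
After Mar 15: 1116 on hand, pool $10,005.93 (≈ $8.9659 each)
Mar 17, sell 781: 781/1116 × $10,005.93 → $7,002.35
After Mar 18: 484 on hand, pool $3,376.08 (≈ $6.9754 each)
Total COGS = $5,375.22 + $559.16 + $5,063.99 + $7,002.35 = $18,000.72
Ending inventory (cost pool remaining) = $3,376.08

Ending inventory = $3,376.08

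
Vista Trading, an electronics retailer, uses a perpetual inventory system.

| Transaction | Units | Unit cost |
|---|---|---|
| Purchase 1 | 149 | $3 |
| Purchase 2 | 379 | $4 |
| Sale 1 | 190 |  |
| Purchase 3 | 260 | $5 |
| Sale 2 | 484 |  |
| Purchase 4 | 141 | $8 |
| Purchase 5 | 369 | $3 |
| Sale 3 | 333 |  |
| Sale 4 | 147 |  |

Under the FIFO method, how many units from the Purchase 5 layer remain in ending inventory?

Sale 1 (190) [FIFO — oldest first]: 149 @ $3 + 41 @ $4 = $611
Sale 2 (484) [FIFO — oldest first]: 338 @ $4 + 146 @ $5 = $2,082
Sale 3 (333) [FIFO — oldest first]: 114 @ $5 + 141 @ $8 + 78 @ $3 = $1,932
Sale 4 (147) [FIFO — oldest first]: 147 @ $3 = $441
Total COGS = $611 + $2,082 + $1,932 + $441 = $5,066
Ending inventory: 144 @ $3 = $432
Check: goods available $5,498 = COGS $5,066 + ending $432

144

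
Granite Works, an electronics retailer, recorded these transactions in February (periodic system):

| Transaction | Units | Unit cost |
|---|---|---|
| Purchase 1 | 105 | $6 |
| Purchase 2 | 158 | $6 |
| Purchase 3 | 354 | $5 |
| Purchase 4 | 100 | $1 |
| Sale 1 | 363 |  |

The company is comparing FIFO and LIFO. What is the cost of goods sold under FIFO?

FIFO COGS: 105 @ $6 + 158 @ $6 + 100 @ $5 = $2,078
LIFO COGS: 100 @ $1 + 263 @ $5 = $1,415

COGS = $2,078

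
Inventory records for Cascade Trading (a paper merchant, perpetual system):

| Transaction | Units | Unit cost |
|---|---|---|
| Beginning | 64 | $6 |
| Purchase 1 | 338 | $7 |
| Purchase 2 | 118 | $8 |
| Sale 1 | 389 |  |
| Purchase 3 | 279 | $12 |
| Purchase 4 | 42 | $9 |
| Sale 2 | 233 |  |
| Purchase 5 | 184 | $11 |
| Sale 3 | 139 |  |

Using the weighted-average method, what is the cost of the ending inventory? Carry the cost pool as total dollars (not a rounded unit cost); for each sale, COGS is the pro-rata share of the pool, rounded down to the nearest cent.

Ending inventory = $2,803.90

After Beginning: 64 on hand, pool $384.00 (≈ $6.0000 each)
After Purchase 1: 402 on hand, pool $2,750.00 (≈ $6.8408 each)
After Purchase 2: 520 on hand, pool $3,694.00 (≈ $7.1038 each)
Sale 1, sell 389: 389/520 × $3,694.00 → $2,763.39
After Purchase 3: 410 on hand, pool $4,278.61 (≈ $10.4356 each)
After Purchase 4: 452 on hand, pool $4,656.61 (≈ $10.3022 each)
Sale 2, sell 233: 233/452 × $4,656.61 → $2,400.42
After Purchase 5: 403 on hand, pool $4,280.19 (≈ $10.6208 each)
Sale 3, sell 139: 139/403 × $4,280.19 → $1,476.29
Total COGS = $2,763.39 + $2,400.42 + $1,476.29 = $6,640.10
Ending inventory (cost pool remaining) = $2,803.90
Check: goods available $9,444.00 = COGS $6,640.10 + ending $2,803.90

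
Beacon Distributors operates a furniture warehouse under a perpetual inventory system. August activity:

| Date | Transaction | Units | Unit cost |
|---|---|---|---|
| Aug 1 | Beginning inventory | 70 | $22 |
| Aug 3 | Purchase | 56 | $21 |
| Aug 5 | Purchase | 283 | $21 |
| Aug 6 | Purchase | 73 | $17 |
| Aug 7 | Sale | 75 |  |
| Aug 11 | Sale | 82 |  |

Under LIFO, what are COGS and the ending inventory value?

Aug 7, 75 sold [LIFO — newest first]: 73 @ $17 + 2 @ $21 = $1,283
Aug 11, 82 sold [LIFO — newest first]: 82 @ $21 = $1,722
Total COGS = $1,283 + $1,722 = $3,005
Ending inventory: 70 @ $22 + 56 @ $21 + 199 @ $21 = $6,895

COGS = $3,005; ending inventory = $6,895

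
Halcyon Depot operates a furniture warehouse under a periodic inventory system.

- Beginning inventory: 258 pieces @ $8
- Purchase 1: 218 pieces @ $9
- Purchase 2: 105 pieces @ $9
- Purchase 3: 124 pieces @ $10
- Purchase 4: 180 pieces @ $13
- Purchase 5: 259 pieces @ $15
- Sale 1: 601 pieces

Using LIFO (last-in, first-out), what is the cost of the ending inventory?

Sale 1 (601) [LIFO — newest first]: 259 @ $15 + 180 @ $13 + 124 @ $10 + 38 @ $9 = $7,807
Ending inventory: 258 @ $8 + 218 @ $9 + 67 @ $9 = $4,629

Ending inventory = $4,629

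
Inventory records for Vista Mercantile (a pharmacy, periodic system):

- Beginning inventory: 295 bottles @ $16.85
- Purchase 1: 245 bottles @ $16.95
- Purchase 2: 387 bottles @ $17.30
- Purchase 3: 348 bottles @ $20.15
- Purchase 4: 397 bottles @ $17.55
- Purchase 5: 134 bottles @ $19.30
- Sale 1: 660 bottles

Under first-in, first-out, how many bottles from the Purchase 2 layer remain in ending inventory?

267

Sale 1 (660) [FIFO — oldest first]: 295 @ $16.85 + 245 @ $16.95 + 120 @ $17.30 = $11,199.50
Ending inventory: 267 @ $17.30 + 348 @ $20.15 + 397 @ $17.55 + 134 @ $19.30 = $21,184.85
Check: goods available $32,384.35 = COGS $11,199.50 + ending $21,184.85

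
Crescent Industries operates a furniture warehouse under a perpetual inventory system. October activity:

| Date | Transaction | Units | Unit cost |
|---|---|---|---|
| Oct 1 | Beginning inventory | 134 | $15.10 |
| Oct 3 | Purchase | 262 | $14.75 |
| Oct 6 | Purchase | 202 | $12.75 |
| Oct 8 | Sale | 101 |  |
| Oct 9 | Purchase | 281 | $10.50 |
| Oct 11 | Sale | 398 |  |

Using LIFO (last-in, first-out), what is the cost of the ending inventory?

Oct 8, 101 sold [LIFO — newest first]: 101 @ $12.75 = $1,287.75
Oct 11, 398 sold [LIFO — newest first]: 281 @ $10.50 + 101 @ $12.75 + 16 @ $14.75 = $4,474.25
Total COGS = $1,287.75 + $4,474.25 = $5,762.00
Ending inventory: 134 @ $15.10 + 246 @ $14.75 = $5,651.90

Ending inventory = $5,651.90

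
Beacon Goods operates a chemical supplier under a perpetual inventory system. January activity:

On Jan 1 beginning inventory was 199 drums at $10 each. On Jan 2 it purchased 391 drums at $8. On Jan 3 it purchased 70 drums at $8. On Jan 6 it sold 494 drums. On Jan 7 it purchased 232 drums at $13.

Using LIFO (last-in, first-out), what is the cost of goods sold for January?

COGS = $4,018

Jan 6, 494 sold [LIFO — newest first]: 70 @ $8 + 391 @ $8 + 33 @ $10 = $4,018
Ending inventory: 166 @ $10 + 232 @ $13 = $4,676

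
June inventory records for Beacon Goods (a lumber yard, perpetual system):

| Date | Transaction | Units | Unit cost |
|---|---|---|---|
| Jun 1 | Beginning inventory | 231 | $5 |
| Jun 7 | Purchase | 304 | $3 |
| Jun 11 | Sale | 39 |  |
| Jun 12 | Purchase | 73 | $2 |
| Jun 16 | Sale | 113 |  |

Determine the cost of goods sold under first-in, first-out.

COGS = $760

Jun 11, 39 sold [FIFO — oldest first]: 39 @ $5 = $195
Jun 16, 113 sold [FIFO — oldest first]: 113 @ $5 = $565
Total COGS = $195 + $565 = $760
Ending inventory: 79 @ $5 + 304 @ $3 + 73 @ $2 = $1,453
Check: goods available $2,213 = COGS $760 + ending $1,453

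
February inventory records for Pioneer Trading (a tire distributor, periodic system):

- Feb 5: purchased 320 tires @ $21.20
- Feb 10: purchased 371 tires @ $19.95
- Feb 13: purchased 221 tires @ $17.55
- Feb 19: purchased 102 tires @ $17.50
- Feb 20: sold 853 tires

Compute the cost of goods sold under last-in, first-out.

Feb 20, 853 sold [LIFO — newest first]: 102 @ $17.50 + 221 @ $17.55 + 371 @ $19.95 + 159 @ $21.20 = $16,435.80
Ending inventory: 161 @ $21.20 = $3,413.20

COGS = $16,435.80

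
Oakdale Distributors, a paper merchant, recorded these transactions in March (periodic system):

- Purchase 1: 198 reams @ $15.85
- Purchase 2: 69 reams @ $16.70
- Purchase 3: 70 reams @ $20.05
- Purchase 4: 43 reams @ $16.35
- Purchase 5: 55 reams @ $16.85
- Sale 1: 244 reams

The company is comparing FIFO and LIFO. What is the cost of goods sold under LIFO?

COGS = $4,296.55

FIFO COGS: 198 @ $15.85 + 46 @ $16.70 = $3,906.50
LIFO COGS: 55 @ $16.85 + 43 @ $16.35 + 70 @ $20.05 + 69 @ $16.70 + 7 @ $15.85 = $4,296.55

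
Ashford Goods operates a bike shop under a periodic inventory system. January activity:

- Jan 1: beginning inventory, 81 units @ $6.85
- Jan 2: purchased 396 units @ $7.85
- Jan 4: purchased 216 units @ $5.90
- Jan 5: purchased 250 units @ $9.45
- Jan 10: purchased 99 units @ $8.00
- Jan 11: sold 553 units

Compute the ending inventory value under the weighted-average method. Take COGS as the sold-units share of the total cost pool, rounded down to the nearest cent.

Jan 11, sell 553: 553/1042 × $8,092.35 → $4,294.69
Ending inventory (cost pool remaining) = $3,797.66
Check: goods available $8,092.35 = COGS $4,294.69 + ending $3,797.66

Ending inventory = $3,797.66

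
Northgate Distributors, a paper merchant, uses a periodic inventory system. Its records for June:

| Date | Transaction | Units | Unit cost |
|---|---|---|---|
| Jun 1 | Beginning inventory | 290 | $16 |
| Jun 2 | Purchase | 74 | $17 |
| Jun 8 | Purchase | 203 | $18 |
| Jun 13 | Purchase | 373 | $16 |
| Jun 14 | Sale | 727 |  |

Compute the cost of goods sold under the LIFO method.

Jun 14, 727 sold [LIFO — newest first]: 373 @ $16 + 203 @ $18 + 74 @ $17 + 77 @ $16 = $12,112
Ending inventory: 213 @ $16 = $3,408
Check: goods available $15,520 = COGS $12,112 + ending $3,408

COGS = $12,112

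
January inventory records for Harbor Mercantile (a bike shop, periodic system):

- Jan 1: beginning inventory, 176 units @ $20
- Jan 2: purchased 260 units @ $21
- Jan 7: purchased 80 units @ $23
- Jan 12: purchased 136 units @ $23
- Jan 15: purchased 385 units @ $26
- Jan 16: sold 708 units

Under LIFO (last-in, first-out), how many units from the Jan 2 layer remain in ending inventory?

Jan 16, 708 sold [LIFO — newest first]: 385 @ $26 + 136 @ $23 + 80 @ $23 + 107 @ $21 = $17,225
Ending inventory: 176 @ $20 + 153 @ $21 = $6,733

153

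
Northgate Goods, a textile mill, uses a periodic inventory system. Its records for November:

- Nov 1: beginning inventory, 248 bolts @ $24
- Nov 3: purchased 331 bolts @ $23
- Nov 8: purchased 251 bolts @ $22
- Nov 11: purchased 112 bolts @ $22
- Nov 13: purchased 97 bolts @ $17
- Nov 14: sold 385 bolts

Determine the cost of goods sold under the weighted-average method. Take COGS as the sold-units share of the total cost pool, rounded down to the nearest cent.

COGS = $8,596.72

Nov 14, sell 385: 385/1039 × $23,200.00 → $8,596.72
Ending inventory (cost pool remaining) = $14,603.28
Check: goods available $23,200.00 = COGS $8,596.72 + ending $14,603.28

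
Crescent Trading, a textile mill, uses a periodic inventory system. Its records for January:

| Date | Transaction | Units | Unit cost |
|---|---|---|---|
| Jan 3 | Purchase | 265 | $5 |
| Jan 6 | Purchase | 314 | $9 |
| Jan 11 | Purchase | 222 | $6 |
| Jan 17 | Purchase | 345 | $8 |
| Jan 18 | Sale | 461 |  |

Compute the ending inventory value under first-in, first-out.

Jan 18, 461 sold [FIFO — oldest first]: 265 @ $5 + 196 @ $9 = $3,089
Ending inventory: 118 @ $9 + 222 @ $6 + 345 @ $8 = $5,154

Ending inventory = $5,154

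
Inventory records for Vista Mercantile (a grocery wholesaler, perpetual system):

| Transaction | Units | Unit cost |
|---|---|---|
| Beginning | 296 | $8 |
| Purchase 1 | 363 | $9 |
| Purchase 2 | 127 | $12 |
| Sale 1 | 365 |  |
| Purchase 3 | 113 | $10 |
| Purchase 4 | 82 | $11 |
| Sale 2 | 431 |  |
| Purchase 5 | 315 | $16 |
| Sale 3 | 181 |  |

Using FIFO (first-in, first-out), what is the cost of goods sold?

Sale 1 (365) [FIFO — oldest first]: 296 @ $8 + 69 @ $9 = $2,989
Sale 2 (431) [FIFO — oldest first]: 294 @ $9 + 127 @ $12 + 10 @ $10 = $4,270
Sale 3 (181) [FIFO — oldest first]: 103 @ $10 + 78 @ $11 = $1,888
Total COGS = $2,989 + $4,270 + $1,888 = $9,147
Ending inventory: 4 @ $11 + 315 @ $16 = $5,084
Check: goods available $14,231 = COGS $9,147 + ending $5,084

COGS = $9,147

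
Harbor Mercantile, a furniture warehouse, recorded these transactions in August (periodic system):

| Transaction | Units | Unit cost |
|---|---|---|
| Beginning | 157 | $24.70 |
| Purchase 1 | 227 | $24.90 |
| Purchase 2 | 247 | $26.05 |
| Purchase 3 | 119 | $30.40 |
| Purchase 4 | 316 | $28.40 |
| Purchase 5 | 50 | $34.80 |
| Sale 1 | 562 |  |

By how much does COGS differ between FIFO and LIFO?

FIFO COGS: 157 @ $24.70 + 227 @ $24.90 + 178 @ $26.05 = $14,167.10
LIFO COGS: 50 @ $34.80 + 316 @ $28.40 + 119 @ $30.40 + 77 @ $26.05 = $16,337.85
Difference = |$14,167.10 − $16,337.85| = $2,170.75

$2,170.75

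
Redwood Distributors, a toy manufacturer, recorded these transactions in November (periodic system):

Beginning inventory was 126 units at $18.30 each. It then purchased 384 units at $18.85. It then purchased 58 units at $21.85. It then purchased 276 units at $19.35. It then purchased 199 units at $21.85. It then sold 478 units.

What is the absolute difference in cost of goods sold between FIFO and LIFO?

FIFO COGS: 126 @ $18.30 + 352 @ $18.85 = $8,941.00
LIFO COGS: 199 @ $21.85 + 276 @ $19.35 + 3 @ $21.85 = $9,754.30
Difference = |$8,941.00 − $9,754.30| = $813.30

$813.30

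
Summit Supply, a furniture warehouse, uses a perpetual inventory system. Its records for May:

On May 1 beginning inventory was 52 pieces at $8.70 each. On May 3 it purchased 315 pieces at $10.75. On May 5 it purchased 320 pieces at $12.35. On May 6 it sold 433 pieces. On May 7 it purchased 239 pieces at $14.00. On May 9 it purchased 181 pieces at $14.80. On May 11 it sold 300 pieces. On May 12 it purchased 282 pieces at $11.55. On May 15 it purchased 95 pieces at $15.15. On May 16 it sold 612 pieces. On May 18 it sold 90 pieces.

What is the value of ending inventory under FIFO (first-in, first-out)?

May 6, 433 sold [FIFO — oldest first]: 52 @ $8.70 + 315 @ $10.75 + 66 @ $12.35 = $4,653.75
May 11, 300 sold [FIFO — oldest first]: 254 @ $12.35 + 46 @ $14.00 = $3,780.90
May 16, 612 sold [FIFO — oldest first]: 193 @ $14.00 + 181 @ $14.80 + 238 @ $11.55 = $8,129.70
May 18, 90 sold [FIFO — oldest first]: 44 @ $11.55 + 46 @ $15.15 = $1,205.10
Total COGS = $4,653.75 + $3,780.90 + $8,129.70 + $1,205.10 = $17,769.45
Ending inventory: 49 @ $15.15 = $742.35

Ending inventory = $742.35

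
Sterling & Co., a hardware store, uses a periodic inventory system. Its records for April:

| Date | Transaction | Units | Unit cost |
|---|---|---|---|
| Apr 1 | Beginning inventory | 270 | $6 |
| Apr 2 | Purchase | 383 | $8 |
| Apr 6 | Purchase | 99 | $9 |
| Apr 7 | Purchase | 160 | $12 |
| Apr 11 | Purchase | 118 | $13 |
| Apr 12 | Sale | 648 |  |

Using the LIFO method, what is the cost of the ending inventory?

Apr 12, 648 sold [LIFO — newest first]: 118 @ $13 + 160 @ $12 + 99 @ $9 + 271 @ $8 = $6,513
Ending inventory: 270 @ $6 + 112 @ $8 = $2,516

Ending inventory = $2,516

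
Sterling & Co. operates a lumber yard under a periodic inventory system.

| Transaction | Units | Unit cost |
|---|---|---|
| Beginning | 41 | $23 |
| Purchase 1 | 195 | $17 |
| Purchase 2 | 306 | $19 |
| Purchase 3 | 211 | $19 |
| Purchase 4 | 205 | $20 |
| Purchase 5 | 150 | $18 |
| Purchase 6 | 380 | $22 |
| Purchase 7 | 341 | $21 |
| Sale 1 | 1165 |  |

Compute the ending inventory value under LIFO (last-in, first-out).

Ending inventory = $12,390

Sale 1 (1165) [LIFO — newest first]: 341 @ $21 + 380 @ $22 + 150 @ $18 + 205 @ $20 + 89 @ $19 = $24,012
Ending inventory: 41 @ $23 + 195 @ $17 + 306 @ $19 + 122 @ $19 = $12,390
Check: goods available $36,402 = COGS $24,012 + ending $12,390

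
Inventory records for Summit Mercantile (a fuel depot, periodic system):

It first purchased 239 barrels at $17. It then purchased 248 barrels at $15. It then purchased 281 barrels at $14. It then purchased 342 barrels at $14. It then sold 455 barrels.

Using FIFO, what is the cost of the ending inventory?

Ending inventory = $9,202

Sale 1 (455) [FIFO — oldest first]: 239 @ $17 + 216 @ $15 = $7,303
Ending inventory: 32 @ $15 + 281 @ $14 + 342 @ $14 = $9,202
Check: goods available $16,505 = COGS $7,303 + ending $9,202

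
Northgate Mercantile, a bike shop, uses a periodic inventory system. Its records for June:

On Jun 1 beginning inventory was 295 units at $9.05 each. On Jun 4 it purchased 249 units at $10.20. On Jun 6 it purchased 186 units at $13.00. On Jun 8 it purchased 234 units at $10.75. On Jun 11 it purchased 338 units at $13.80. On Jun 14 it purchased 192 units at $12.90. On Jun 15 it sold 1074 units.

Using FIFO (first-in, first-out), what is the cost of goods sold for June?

COGS = $11,661.05

Jun 15, 1074 sold [FIFO — oldest first]: 295 @ $9.05 + 249 @ $10.20 + 186 @ $13.00 + 234 @ $10.75 + 110 @ $13.80 = $11,661.05
Ending inventory: 228 @ $13.80 + 192 @ $12.90 = $5,623.20
Check: goods available $17,284.25 = COGS $11,661.05 + ending $5,623.20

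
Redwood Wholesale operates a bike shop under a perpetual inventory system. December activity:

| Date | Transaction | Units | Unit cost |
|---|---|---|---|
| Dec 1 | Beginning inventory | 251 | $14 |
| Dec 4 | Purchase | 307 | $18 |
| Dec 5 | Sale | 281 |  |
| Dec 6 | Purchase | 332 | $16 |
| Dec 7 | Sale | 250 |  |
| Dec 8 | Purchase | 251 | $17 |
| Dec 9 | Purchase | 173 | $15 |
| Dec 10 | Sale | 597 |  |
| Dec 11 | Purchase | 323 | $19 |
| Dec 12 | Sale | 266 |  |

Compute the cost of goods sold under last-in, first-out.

COGS = $23,664

Dec 5, 281 sold [LIFO — newest first]: 281 @ $18 = $5,058
Dec 7, 250 sold [LIFO — newest first]: 250 @ $16 = $4,000
Dec 10, 597 sold [LIFO — newest first]: 173 @ $15 + 251 @ $17 + 82 @ $16 + 26 @ $18 + 65 @ $14 = $9,552
Dec 12, 266 sold [LIFO — newest first]: 266 @ $19 = $5,054
Total COGS = $5,058 + $4,000 + $9,552 + $5,054 = $23,664
Ending inventory: 186 @ $14 + 57 @ $19 = $3,687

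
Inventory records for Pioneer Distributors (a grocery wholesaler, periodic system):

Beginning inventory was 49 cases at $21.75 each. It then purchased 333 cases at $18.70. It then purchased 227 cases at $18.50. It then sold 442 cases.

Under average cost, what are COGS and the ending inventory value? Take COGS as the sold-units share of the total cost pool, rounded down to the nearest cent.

Sale 1, sell 442: 442/609 × $11,492.35 → $8,340.91
Ending inventory (cost pool remaining) = $3,151.44

COGS = $8,340.91; ending inventory = $3,151.44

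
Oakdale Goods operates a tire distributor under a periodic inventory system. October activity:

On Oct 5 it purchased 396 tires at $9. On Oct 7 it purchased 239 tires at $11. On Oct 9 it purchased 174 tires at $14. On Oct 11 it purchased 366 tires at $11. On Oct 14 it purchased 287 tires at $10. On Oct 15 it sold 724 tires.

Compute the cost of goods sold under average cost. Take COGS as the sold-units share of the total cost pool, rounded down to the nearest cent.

COGS = $7,688.16

Oct 15, sell 724: 724/1462 × $15,525.00 → $7,688.16
Ending inventory (cost pool remaining) = $7,836.84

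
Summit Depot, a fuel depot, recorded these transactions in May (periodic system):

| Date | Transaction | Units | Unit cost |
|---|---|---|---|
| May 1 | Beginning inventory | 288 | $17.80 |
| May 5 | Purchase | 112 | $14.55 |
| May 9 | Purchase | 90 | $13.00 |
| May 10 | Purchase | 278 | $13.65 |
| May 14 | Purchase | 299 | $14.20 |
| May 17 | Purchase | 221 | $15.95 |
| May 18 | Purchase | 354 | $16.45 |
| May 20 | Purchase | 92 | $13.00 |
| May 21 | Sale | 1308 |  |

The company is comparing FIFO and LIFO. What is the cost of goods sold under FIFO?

COGS = $19,820.45

FIFO COGS: 288 @ $17.80 + 112 @ $14.55 + 90 @ $13.00 + 278 @ $13.65 + 299 @ $14.20 + 221 @ $15.95 + 20 @ $16.45 = $19,820.45
LIFO COGS: 92 @ $13.00 + 354 @ $16.45 + 221 @ $15.95 + 299 @ $14.20 + 278 @ $13.65 + 64 @ $13.00 = $19,416.75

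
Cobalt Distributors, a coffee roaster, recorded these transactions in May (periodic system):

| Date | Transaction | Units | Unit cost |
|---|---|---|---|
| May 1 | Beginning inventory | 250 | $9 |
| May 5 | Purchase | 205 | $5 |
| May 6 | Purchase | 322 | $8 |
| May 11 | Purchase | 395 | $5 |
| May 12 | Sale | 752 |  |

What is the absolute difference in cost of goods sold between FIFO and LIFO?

FIFO COGS: 250 @ $9 + 205 @ $5 + 297 @ $8 = $5,651
LIFO COGS: 395 @ $5 + 322 @ $8 + 35 @ $5 = $4,726
Difference = |$5,651 − $4,726| = $925

$925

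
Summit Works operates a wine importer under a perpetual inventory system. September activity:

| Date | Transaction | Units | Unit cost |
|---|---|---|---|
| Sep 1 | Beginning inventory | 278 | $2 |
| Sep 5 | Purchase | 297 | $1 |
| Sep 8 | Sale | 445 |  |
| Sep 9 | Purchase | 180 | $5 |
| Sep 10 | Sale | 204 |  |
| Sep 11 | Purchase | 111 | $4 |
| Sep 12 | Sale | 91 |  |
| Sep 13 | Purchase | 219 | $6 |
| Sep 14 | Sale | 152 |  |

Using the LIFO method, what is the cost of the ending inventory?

Sep 8, 445 sold [LIFO — newest first]: 297 @ $1 + 148 @ $2 = $593
Sep 10, 204 sold [LIFO — newest first]: 180 @ $5 + 24 @ $2 = $948
Sep 12, 91 sold [LIFO — newest first]: 91 @ $4 = $364
Sep 14, 152 sold [LIFO — newest first]: 152 @ $6 = $912
Total COGS = $593 + $948 + $364 + $912 = $2,817
Ending inventory: 106 @ $2 + 20 @ $4 + 67 @ $6 = $694

Ending inventory = $694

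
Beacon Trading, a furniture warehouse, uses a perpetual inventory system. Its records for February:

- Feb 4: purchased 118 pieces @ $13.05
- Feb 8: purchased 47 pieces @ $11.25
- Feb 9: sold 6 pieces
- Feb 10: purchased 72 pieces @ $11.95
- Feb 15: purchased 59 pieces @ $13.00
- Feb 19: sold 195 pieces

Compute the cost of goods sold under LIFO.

COGS = $2,456.30

Feb 9, 6 sold [LIFO — newest first]: 6 @ $11.25 = $67.50
Feb 19, 195 sold [LIFO — newest first]: 59 @ $13.00 + 72 @ $11.95 + 41 @ $11.25 + 23 @ $13.05 = $2,388.80
Total COGS = $67.50 + $2,388.80 = $2,456.30
Ending inventory: 95 @ $13.05 = $1,239.75
Check: goods available $3,696.05 = COGS $2,456.30 + ending $1,239.75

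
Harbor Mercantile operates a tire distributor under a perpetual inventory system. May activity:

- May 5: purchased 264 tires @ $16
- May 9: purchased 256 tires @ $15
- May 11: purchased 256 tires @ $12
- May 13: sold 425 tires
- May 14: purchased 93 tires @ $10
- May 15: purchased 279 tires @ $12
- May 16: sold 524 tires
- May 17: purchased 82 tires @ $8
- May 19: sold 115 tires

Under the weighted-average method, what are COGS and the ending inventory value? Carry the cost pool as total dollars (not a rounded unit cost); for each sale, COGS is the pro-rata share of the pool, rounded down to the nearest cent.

After May 5: 264 on hand, pool $4,224.00 (≈ $16.0000 each)
After May 9: 520 on hand, pool $8,064.00 (≈ $15.5077 each)
After May 11: 776 on hand, pool $11,136.00 (≈ $14.3505 each)
May 13, sell 425: 425/776 × $11,136.00 → $6,098.96
After May 14: 444 on hand, pool $5,967.04 (≈ $13.4393 each)
After May 15: 723 on hand, pool $9,315.04 (≈ $12.8839 each)
May 16, sell 524: 524/723 × $9,315.04 → $6,751.14
After May 17: 281 on hand, pool $3,219.90 (≈ $11.4587 each)
May 19, sell 115: 115/281 × $3,219.90 → $1,317.75
Total COGS = $6,098.96 + $6,751.14 + $1,317.75 = $14,167.85
Ending inventory (cost pool remaining) = $1,902.15

COGS = $14,167.85; ending inventory = $1,902.15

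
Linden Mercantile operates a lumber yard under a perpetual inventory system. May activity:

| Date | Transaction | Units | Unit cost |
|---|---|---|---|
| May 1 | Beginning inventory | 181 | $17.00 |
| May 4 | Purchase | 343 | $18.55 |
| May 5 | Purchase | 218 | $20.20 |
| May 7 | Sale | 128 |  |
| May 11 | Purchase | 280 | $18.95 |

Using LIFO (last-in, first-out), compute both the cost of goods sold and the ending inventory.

COGS = $2,585.60; ending inventory = $16,563.65

May 7, 128 sold [LIFO — newest first]: 128 @ $20.20 = $2,585.60
Ending inventory: 181 @ $17.00 + 343 @ $18.55 + 90 @ $20.20 + 280 @ $18.95 = $16,563.65
Check: goods available $19,149.25 = COGS $2,585.60 + ending $16,563.65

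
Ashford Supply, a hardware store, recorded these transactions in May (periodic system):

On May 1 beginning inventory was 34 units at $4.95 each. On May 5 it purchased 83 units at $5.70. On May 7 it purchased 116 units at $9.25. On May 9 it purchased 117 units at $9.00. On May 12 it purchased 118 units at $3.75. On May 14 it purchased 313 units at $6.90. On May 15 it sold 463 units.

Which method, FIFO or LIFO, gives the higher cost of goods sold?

FIFO COGS: 34 @ $4.95 + 83 @ $5.70 + 116 @ $9.25 + 117 @ $9.00 + 113 @ $3.75 = $3,191.15
LIFO COGS: 313 @ $6.90 + 118 @ $3.75 + 32 @ $9.00 = $2,890.20

FIFO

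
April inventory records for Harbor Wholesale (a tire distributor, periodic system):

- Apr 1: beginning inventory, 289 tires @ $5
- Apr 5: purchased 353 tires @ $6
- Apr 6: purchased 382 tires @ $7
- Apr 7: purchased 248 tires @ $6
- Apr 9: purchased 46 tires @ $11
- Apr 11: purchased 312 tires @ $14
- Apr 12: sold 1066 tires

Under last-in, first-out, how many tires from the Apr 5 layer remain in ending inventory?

275

Apr 12, 1066 sold [LIFO — newest first]: 312 @ $14 + 46 @ $11 + 248 @ $6 + 382 @ $7 + 78 @ $6 = $9,504
Ending inventory: 289 @ $5 + 275 @ $6 = $3,095
Check: goods available $12,599 = COGS $9,504 + ending $3,095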